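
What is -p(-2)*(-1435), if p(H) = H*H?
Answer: 5740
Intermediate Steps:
p(H) = H²
-p(-2)*(-1435) = -(-2)²*(-1435) = -4*(-1435) = -1*(-5740) = 5740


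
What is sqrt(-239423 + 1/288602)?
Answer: I*sqrt(19941808483660290)/288602 ≈ 489.31*I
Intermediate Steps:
sqrt(-239423 + 1/288602) = sqrt(-69097956645/288602) = I*sqrt(19941808483660290)/288602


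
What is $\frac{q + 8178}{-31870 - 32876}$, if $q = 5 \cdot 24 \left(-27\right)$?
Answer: $- \frac{823}{10791} \approx -0.076267$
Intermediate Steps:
$q = -3240$ ($q = 120 \left(-27\right) = -3240$)
$\frac{q + 8178}{-31870 - 32876} = \frac{-3240 + 8178}{-31870 - 32876} = \frac{4938}{-64746} = 4938 \left(- \frac{1}{64746}\right) = - \frac{823}{10791}$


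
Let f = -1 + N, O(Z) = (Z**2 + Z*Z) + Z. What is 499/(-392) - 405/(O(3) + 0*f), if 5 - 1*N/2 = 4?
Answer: -8059/392 ≈ -20.559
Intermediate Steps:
N = 2 (N = 10 - 2*4 = 10 - 8 = 2)
O(Z) = Z + 2*Z**2 (O(Z) = (Z**2 + Z**2) + Z = 2*Z**2 + Z = Z + 2*Z**2)
f = 1 (f = -1 + 2 = 1)
499/(-392) - 405/(O(3) + 0*f) = 499/(-392) - 405/(3*(1 + 2*3) + 0*1) = 499*(-1/392) - 405/(3*(1 + 6) + 0) = -499/392 - 405/(3*7 + 0) = -499/392 - 405/(21 + 0) = -499/392 - 405/21 = -499/392 - 405*1/21 = -499/392 - 135/7 = -8059/392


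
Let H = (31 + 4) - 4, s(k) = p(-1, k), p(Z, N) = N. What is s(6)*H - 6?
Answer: 180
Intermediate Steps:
s(k) = k
H = 31 (H = 35 - 4 = 31)
s(6)*H - 6 = 6*31 - 6 = 186 - 6 = 180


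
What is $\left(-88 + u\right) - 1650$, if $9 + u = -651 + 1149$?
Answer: $-1249$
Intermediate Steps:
$u = 489$ ($u = -9 + \left(-651 + 1149\right) = -9 + 498 = 489$)
$\left(-88 + u\right) - 1650 = \left(-88 + 489\right) - 1650 = 401 - 1650 = -1249$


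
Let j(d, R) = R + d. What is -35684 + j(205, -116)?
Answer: -35595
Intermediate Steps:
-35684 + j(205, -116) = -35684 + (-116 + 205) = -35684 + 89 = -35595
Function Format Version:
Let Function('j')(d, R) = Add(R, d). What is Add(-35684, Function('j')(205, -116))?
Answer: -35595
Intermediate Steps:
Add(-35684, Function('j')(205, -116)) = Add(-35684, Add(-116, 205)) = Add(-35684, 89) = -35595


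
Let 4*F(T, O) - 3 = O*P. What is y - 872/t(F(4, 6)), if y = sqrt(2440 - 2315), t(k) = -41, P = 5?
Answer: 872/41 + 5*sqrt(5) ≈ 32.449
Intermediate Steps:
F(T, O) = 3/4 + 5*O/4 (F(T, O) = 3/4 + (O*5)/4 = 3/4 + (5*O)/4 = 3/4 + 5*O/4)
y = 5*sqrt(5) (y = sqrt(125) = 5*sqrt(5) ≈ 11.180)
y - 872/t(F(4, 6)) = 5*sqrt(5) - 872/(-41) = 5*sqrt(5) - 872*(-1)/41 = 5*sqrt(5) - 1*(-872/41) = 5*sqrt(5) + 872/41 = 872/41 + 5*sqrt(5)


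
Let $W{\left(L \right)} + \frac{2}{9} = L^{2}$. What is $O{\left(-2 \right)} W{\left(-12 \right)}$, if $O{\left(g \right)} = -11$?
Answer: $- \frac{14234}{9} \approx -1581.6$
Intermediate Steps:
$W{\left(L \right)} = - \frac{2}{9} + L^{2}$
$O{\left(-2 \right)} W{\left(-12 \right)} = - 11 \left(- \frac{2}{9} + \left(-12\right)^{2}\right) = - 11 \left(- \frac{2}{9} + 144\right) = \left(-11\right) \frac{1294}{9} = - \frac{14234}{9}$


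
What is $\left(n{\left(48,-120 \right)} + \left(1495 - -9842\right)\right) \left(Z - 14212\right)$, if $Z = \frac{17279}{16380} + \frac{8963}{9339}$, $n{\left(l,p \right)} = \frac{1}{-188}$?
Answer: $- \frac{308867659333988483}{1917259344} \approx -1.611 \cdot 10^{8}$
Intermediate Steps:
$n{\left(l,p \right)} = - \frac{1}{188}$
$Z = \frac{102727507}{50990940}$ ($Z = 17279 \cdot \frac{1}{16380} + 8963 \cdot \frac{1}{9339} = \frac{17279}{16380} + \frac{8963}{9339} = \frac{102727507}{50990940} \approx 2.0146$)
$\left(n{\left(48,-120 \right)} + \left(1495 - -9842\right)\right) \left(Z - 14212\right) = \left(- \frac{1}{188} + \left(1495 - -9842\right)\right) \left(\frac{102727507}{50990940} - 14212\right) = \left(- \frac{1}{188} + \left(1495 + 9842\right)\right) \left(- \frac{724580511773}{50990940}\right) = \left(- \frac{1}{188} + 11337\right) \left(- \frac{724580511773}{50990940}\right) = \frac{2131355}{188} \left(- \frac{724580511773}{50990940}\right) = - \frac{308867659333988483}{1917259344}$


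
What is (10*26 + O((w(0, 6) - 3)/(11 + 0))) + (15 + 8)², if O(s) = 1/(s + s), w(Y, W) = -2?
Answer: 7879/10 ≈ 787.90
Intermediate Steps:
O(s) = 1/(2*s)
(10*26 + O((w(0, 6) - 3)/(11 + 0))) + (15 + 8)² = (10*26 + 1/(2*(((-2 - 3)/(11 + 0))))) + (15 + 8)² = (260 + 1/(2*((-5/11)))) + 23² = (260 + 1/(2*((-5*1/11)))) + 529 = (260 + 1/(2*(-5/11))) + 529 = (260 + (½)*(-11/5)) + 529 = (260 - 11/10) + 529 = 2589/10 + 529 = 7879/10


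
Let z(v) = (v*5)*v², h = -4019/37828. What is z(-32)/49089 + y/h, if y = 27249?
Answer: -50600380891268/197288691 ≈ -2.5648e+5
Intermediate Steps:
h = -4019/37828 (h = -4019*1/37828 = -4019/37828 ≈ -0.10624)
z(v) = 5*v³ (z(v) = (5*v)*v² = 5*v³)
z(-32)/49089 + y/h = (5*(-32)³)/49089 + 27249/(-4019/37828) = (5*(-32768))*(1/49089) + 27249*(-37828/4019) = -163840*1/49089 - 1030775172/4019 = -163840/49089 - 1030775172/4019 = -50600380891268/197288691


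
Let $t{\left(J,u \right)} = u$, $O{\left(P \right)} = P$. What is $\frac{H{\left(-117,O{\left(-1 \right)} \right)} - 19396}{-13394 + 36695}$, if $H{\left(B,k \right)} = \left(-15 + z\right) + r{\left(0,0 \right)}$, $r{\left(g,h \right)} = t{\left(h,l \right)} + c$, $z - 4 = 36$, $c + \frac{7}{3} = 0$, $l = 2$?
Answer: $- \frac{58114}{69903} \approx -0.83135$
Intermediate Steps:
$c = - \frac{7}{3}$ ($c = - \frac{7}{3} + 0 = - \frac{7}{3} \approx -2.3333$)
$z = 40$ ($z = 4 + 36 = 40$)
$r{\left(g,h \right)} = - \frac{1}{3}$ ($r{\left(g,h \right)} = 2 - \frac{7}{3} = - \frac{1}{3}$)
$H{\left(B,k \right)} = \frac{74}{3}$ ($H{\left(B,k \right)} = \left(-15 + 40\right) - \frac{1}{3} = 25 - \frac{1}{3} = \frac{74}{3}$)
$\frac{H{\left(-117,O{\left(-1 \right)} \right)} - 19396}{-13394 + 36695} = \frac{\frac{74}{3} - 19396}{-13394 + 36695} = - \frac{58114}{3 \cdot 23301} = \left(- \frac{58114}{3}\right) \frac{1}{23301} = - \frac{58114}{69903}$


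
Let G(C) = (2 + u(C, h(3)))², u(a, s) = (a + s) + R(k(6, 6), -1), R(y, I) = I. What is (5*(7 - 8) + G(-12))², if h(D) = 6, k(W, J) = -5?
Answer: 400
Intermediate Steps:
u(a, s) = -1 + a + s (u(a, s) = (a + s) - 1 = -1 + a + s)
G(C) = (7 + C)² (G(C) = (2 + (-1 + C + 6))² = (2 + (5 + C))² = (7 + C)²)
(5*(7 - 8) + G(-12))² = (5*(7 - 8) + (7 - 12)²)² = (5*(-1) + (-5)²)² = (-5 + 25)² = 20² = 400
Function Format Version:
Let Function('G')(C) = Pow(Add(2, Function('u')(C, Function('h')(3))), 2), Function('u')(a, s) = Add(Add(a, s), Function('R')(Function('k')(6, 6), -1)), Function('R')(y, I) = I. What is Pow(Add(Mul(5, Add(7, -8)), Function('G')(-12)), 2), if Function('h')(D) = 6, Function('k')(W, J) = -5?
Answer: 400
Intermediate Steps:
Function('u')(a, s) = Add(-1, a, s) (Function('u')(a, s) = Add(Add(a, s), -1) = Add(-1, a, s))
Function('G')(C) = Pow(Add(7, C), 2) (Function('G')(C) = Pow(Add(2, Add(-1, C, 6)), 2) = Pow(Add(2, Add(5, C)), 2) = Pow(Add(7, C), 2))
Pow(Add(Mul(5, Add(7, -8)), Function('G')(-12)), 2) = Pow(Add(Mul(5, Add(7, -8)), Pow(Add(7, -12), 2)), 2) = Pow(Add(Mul(5, -1), Pow(-5, 2)), 2) = Pow(Add(-5, 25), 2) = Pow(20, 2) = 400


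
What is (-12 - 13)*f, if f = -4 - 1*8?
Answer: 300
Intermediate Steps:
f = -12 (f = -4 - 8 = -12)
(-12 - 13)*f = (-12 - 13)*(-12) = -25*(-12) = 300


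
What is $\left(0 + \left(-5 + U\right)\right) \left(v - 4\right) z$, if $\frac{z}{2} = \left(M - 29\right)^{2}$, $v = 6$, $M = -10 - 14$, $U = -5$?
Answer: $-112360$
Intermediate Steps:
$M = -24$
$z = 5618$ ($z = 2 \left(-24 - 29\right)^{2} = 2 \left(-53\right)^{2} = 2 \cdot 2809 = 5618$)
$\left(0 + \left(-5 + U\right)\right) \left(v - 4\right) z = \left(0 - 10\right) \left(6 - 4\right) 5618 = \left(0 - 10\right) 2 \cdot 5618 = \left(-10\right) 2 \cdot 5618 = \left(-20\right) 5618 = -112360$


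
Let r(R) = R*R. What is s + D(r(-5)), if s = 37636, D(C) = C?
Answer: 37661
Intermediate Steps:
r(R) = R²
s + D(r(-5)) = 37636 + (-5)² = 37636 + 25 = 37661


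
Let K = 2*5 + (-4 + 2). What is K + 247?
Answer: 255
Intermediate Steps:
K = 8 (K = 10 - 2 = 8)
K + 247 = 8 + 247 = 255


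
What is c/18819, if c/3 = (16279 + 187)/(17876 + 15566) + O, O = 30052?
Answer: 167502575/34963611 ≈ 4.7908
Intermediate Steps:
c = 1507523175/16721 (c = 3*((16279 + 187)/(17876 + 15566) + 30052) = 3*(16466/33442 + 30052) = 3*(16466*(1/33442) + 30052) = 3*(8233/16721 + 30052) = 3*(502507725/16721) = 1507523175/16721 ≈ 90158.)
c/18819 = (1507523175/16721)/18819 = (1507523175/16721)*(1/18819) = 167502575/34963611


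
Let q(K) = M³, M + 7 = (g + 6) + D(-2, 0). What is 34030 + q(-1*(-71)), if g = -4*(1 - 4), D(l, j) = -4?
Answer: 34373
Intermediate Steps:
g = 12 (g = -4*(-3) = 12)
M = 7 (M = -7 + ((12 + 6) - 4) = -7 + (18 - 4) = -7 + 14 = 7)
q(K) = 343 (q(K) = 7³ = 343)
34030 + q(-1*(-71)) = 34030 + 343 = 34373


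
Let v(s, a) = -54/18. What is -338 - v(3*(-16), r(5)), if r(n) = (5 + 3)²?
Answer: -335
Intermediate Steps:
r(n) = 64 (r(n) = 8² = 64)
v(s, a) = -3 (v(s, a) = -54*1/18 = -3)
-338 - v(3*(-16), r(5)) = -338 - 1*(-3) = -338 + 3 = -335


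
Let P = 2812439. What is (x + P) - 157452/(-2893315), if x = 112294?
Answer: 8462174017347/2893315 ≈ 2.9247e+6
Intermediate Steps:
(x + P) - 157452/(-2893315) = (112294 + 2812439) - 157452/(-2893315) = 2924733 - 157452*(-1/2893315) = 2924733 + 157452/2893315 = 8462174017347/2893315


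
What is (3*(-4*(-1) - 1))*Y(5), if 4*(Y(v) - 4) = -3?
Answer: 117/4 ≈ 29.250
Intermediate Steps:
Y(v) = 13/4 (Y(v) = 4 + (1/4)*(-3) = 4 - 3/4 = 13/4)
(3*(-4*(-1) - 1))*Y(5) = (3*(-4*(-1) - 1))*(13/4) = (3*(4 - 1))*(13/4) = (3*3)*(13/4) = 9*(13/4) = 117/4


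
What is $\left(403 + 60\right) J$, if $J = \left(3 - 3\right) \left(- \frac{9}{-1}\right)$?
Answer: $0$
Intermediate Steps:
$J = 0$ ($J = 0 \left(\left(-9\right) \left(-1\right)\right) = 0 \cdot 9 = 0$)
$\left(403 + 60\right) J = \left(403 + 60\right) 0 = 463 \cdot 0 = 0$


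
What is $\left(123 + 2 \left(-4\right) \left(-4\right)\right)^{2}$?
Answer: $24025$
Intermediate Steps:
$\left(123 + 2 \left(-4\right) \left(-4\right)\right)^{2} = \left(123 - -32\right)^{2} = \left(123 + 32\right)^{2} = 155^{2} = 24025$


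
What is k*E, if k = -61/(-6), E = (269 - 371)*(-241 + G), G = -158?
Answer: 413763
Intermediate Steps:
E = 40698 (E = (269 - 371)*(-241 - 158) = -102*(-399) = 40698)
k = 61/6 (k = -61*(-⅙) = 61/6 ≈ 10.167)
k*E = (61/6)*40698 = 413763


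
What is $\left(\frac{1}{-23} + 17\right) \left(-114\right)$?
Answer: $- \frac{44460}{23} \approx -1933.0$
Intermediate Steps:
$\left(\frac{1}{-23} + 17\right) \left(-114\right) = \left(- \frac{1}{23} + 17\right) \left(-114\right) = \frac{390}{23} \left(-114\right) = - \frac{44460}{23}$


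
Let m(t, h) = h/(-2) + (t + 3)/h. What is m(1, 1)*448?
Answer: 1568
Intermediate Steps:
m(t, h) = -h/2 + (3 + t)/h (m(t, h) = h*(-½) + (3 + t)/h = -h/2 + (3 + t)/h)
m(1, 1)*448 = ((3 + 1 - ½*1²)/1)*448 = (1*(3 + 1 - ½*1))*448 = (1*(3 + 1 - ½))*448 = (1*(7/2))*448 = (7/2)*448 = 1568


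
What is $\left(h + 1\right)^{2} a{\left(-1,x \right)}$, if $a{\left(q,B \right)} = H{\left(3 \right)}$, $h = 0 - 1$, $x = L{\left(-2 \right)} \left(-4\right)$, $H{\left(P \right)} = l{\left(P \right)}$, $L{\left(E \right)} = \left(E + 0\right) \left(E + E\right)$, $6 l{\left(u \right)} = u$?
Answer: $0$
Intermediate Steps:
$l{\left(u \right)} = \frac{u}{6}$
$L{\left(E \right)} = 2 E^{2}$ ($L{\left(E \right)} = E 2 E = 2 E^{2}$)
$H{\left(P \right)} = \frac{P}{6}$
$x = -32$ ($x = 2 \left(-2\right)^{2} \left(-4\right) = 2 \cdot 4 \left(-4\right) = 8 \left(-4\right) = -32$)
$h = -1$ ($h = 0 - 1 = -1$)
$a{\left(q,B \right)} = \frac{1}{2}$ ($a{\left(q,B \right)} = \frac{1}{6} \cdot 3 = \frac{1}{2}$)
$\left(h + 1\right)^{2} a{\left(-1,x \right)} = \left(-1 + 1\right)^{2} \cdot \frac{1}{2} = 0^{2} \cdot \frac{1}{2} = 0 \cdot \frac{1}{2} = 0$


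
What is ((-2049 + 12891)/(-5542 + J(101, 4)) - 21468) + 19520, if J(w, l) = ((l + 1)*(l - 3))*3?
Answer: -10777438/5527 ≈ -1950.0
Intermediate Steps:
J(w, l) = 3*(1 + l)*(-3 + l) (J(w, l) = ((1 + l)*(-3 + l))*3 = 3*(1 + l)*(-3 + l))
((-2049 + 12891)/(-5542 + J(101, 4)) - 21468) + 19520 = ((-2049 + 12891)/(-5542 + (-9 - 6*4 + 3*4**2)) - 21468) + 19520 = (10842/(-5542 + (-9 - 24 + 3*16)) - 21468) + 19520 = (10842/(-5542 + (-9 - 24 + 48)) - 21468) + 19520 = (10842/(-5542 + 15) - 21468) + 19520 = (10842/(-5527) - 21468) + 19520 = (10842*(-1/5527) - 21468) + 19520 = (-10842/5527 - 21468) + 19520 = -118664478/5527 + 19520 = -10777438/5527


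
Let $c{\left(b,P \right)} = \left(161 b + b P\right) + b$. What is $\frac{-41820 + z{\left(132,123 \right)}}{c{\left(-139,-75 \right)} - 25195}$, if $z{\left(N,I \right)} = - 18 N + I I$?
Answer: $\frac{29067}{37288} \approx 0.77953$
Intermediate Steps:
$c{\left(b,P \right)} = 162 b + P b$ ($c{\left(b,P \right)} = \left(161 b + P b\right) + b = 162 b + P b$)
$z{\left(N,I \right)} = I^{2} - 18 N$ ($z{\left(N,I \right)} = - 18 N + I^{2} = I^{2} - 18 N$)
$\frac{-41820 + z{\left(132,123 \right)}}{c{\left(-139,-75 \right)} - 25195} = \frac{-41820 + \left(123^{2} - 2376\right)}{- 139 \left(162 - 75\right) - 25195} = \frac{-41820 + \left(15129 - 2376\right)}{\left(-139\right) 87 - 25195} = \frac{-41820 + 12753}{-12093 - 25195} = - \frac{29067}{-37288} = \left(-29067\right) \left(- \frac{1}{37288}\right) = \frac{29067}{37288}$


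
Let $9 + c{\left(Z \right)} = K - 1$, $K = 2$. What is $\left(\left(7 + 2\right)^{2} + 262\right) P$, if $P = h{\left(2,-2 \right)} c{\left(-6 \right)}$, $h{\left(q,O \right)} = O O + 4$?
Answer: $-21952$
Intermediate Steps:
$h{\left(q,O \right)} = 4 + O^{2}$ ($h{\left(q,O \right)} = O^{2} + 4 = 4 + O^{2}$)
$c{\left(Z \right)} = -8$ ($c{\left(Z \right)} = -9 + \left(2 - 1\right) = -9 + 1 = -8$)
$P = -64$ ($P = \left(4 + \left(-2\right)^{2}\right) \left(-8\right) = \left(4 + 4\right) \left(-8\right) = 8 \left(-8\right) = -64$)
$\left(\left(7 + 2\right)^{2} + 262\right) P = \left(\left(7 + 2\right)^{2} + 262\right) \left(-64\right) = \left(9^{2} + 262\right) \left(-64\right) = \left(81 + 262\right) \left(-64\right) = 343 \left(-64\right) = -21952$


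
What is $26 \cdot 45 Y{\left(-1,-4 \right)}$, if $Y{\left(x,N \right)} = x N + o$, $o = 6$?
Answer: $11700$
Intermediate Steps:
$Y{\left(x,N \right)} = 6 + N x$ ($Y{\left(x,N \right)} = x N + 6 = N x + 6 = 6 + N x$)
$26 \cdot 45 Y{\left(-1,-4 \right)} = 26 \cdot 45 \left(6 - -4\right) = 1170 \left(6 + 4\right) = 1170 \cdot 10 = 11700$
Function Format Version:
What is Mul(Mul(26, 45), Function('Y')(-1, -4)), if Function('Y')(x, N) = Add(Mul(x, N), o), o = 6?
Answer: 11700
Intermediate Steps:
Function('Y')(x, N) = Add(6, Mul(N, x)) (Function('Y')(x, N) = Add(Mul(x, N), 6) = Add(Mul(N, x), 6) = Add(6, Mul(N, x)))
Mul(Mul(26, 45), Function('Y')(-1, -4)) = Mul(Mul(26, 45), Add(6, Mul(-4, -1))) = Mul(1170, Add(6, 4)) = Mul(1170, 10) = 11700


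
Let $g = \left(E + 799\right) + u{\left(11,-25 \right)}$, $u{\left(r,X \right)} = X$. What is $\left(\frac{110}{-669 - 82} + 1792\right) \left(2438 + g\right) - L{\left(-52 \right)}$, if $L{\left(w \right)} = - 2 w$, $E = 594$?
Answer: $\frac{5121587588}{751} \approx 6.8197 \cdot 10^{6}$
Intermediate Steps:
$g = 1368$ ($g = \left(594 + 799\right) - 25 = 1393 - 25 = 1368$)
$\left(\frac{110}{-669 - 82} + 1792\right) \left(2438 + g\right) - L{\left(-52 \right)} = \left(\frac{110}{-669 - 82} + 1792\right) \left(2438 + 1368\right) - \left(-2\right) \left(-52\right) = \left(\frac{110}{-669 - 82} + 1792\right) 3806 - 104 = \left(\frac{110}{-751} + 1792\right) 3806 - 104 = \left(110 \left(- \frac{1}{751}\right) + 1792\right) 3806 - 104 = \left(- \frac{110}{751} + 1792\right) 3806 - 104 = \frac{1345682}{751} \cdot 3806 - 104 = \frac{5121665692}{751} - 104 = \frac{5121587588}{751}$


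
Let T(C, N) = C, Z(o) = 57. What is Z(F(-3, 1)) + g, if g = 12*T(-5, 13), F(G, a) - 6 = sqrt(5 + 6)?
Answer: -3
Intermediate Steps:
F(G, a) = 6 + sqrt(11) (F(G, a) = 6 + sqrt(5 + 6) = 6 + sqrt(11))
g = -60 (g = 12*(-5) = -60)
Z(F(-3, 1)) + g = 57 - 60 = -3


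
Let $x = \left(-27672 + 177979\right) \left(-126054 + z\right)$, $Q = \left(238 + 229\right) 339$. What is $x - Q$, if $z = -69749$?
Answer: $-29430719834$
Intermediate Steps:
$Q = 158313$ ($Q = 467 \cdot 339 = 158313$)
$x = -29430561521$ ($x = \left(-27672 + 177979\right) \left(-126054 - 69749\right) = 150307 \left(-195803\right) = -29430561521$)
$x - Q = -29430561521 - 158313 = -29430719834$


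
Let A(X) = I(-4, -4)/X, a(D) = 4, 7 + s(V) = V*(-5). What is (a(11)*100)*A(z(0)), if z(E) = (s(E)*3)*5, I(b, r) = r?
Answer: 320/21 ≈ 15.238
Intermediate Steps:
s(V) = -7 - 5*V (s(V) = -7 + V*(-5) = -7 - 5*V)
z(E) = -105 - 75*E (z(E) = ((-7 - 5*E)*3)*5 = (-21 - 15*E)*5 = -105 - 75*E)
A(X) = -4/X
(a(11)*100)*A(z(0)) = (4*100)*(-4/(-105 - 75*0)) = 400*(-4/(-105 + 0)) = 400*(-4/(-105)) = 400*(-4*(-1/105)) = 400*(4/105) = 320/21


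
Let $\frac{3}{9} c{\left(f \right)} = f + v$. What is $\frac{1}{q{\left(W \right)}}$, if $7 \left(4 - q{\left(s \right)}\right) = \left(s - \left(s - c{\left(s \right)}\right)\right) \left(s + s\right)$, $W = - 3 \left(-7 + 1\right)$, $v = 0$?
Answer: $- \frac{7}{1916} \approx -0.0036534$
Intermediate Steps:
$c{\left(f \right)} = 3 f$ ($c{\left(f \right)} = 3 \left(f + 0\right) = 3 f$)
$W = 18$ ($W = \left(-3\right) \left(-6\right) = 18$)
$q{\left(s \right)} = 4 - \frac{6 s^{2}}{7}$ ($q{\left(s \right)} = 4 - \frac{\left(s + \left(3 s - s\right)\right) \left(s + s\right)}{7} = 4 - \frac{\left(s + 2 s\right) 2 s}{7} = 4 - \frac{3 s 2 s}{7} = 4 - \frac{6 s^{2}}{7}$)
$\frac{1}{q{\left(W \right)}} = \frac{1}{4 - \frac{6 \cdot 18^{2}}{7}} = \frac{1}{4 - \frac{1944}{7}} = \frac{1}{- \frac{1916}{7}} = - \frac{7}{1916}$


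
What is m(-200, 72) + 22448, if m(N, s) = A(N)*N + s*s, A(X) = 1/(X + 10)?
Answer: 525028/19 ≈ 27633.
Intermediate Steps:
A(X) = 1/(10 + X)
m(N, s) = s**2 + N/(10 + N) (m(N, s) = N/(10 + N) + s*s = N/(10 + N) + s**2 = s**2 + N/(10 + N))
m(-200, 72) + 22448 = (-200 + 72**2*(10 - 200))/(10 - 200) + 22448 = (-200 + 5184*(-190))/(-190) + 22448 = -(-200 - 984960)/190 + 22448 = -1/190*(-985160) + 22448 = 98516/19 + 22448 = 525028/19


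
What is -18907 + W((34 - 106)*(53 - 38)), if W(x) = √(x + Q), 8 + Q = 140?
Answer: -18907 + 2*I*√237 ≈ -18907.0 + 30.79*I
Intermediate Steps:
Q = 132 (Q = -8 + 140 = 132)
W(x) = √(132 + x) (W(x) = √(x + 132) = √(132 + x))
-18907 + W((34 - 106)*(53 - 38)) = -18907 + √(132 + (34 - 106)*(53 - 38)) = -18907 + √(132 - 72*15) = -18907 + √(132 - 1080) = -18907 + √(-948) = -18907 + 2*I*√237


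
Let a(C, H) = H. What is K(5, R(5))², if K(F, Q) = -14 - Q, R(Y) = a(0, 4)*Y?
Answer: 1156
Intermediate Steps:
R(Y) = 4*Y
K(5, R(5))² = (-14 - 4*5)² = (-14 - 1*20)² = (-14 - 20)² = (-34)² = 1156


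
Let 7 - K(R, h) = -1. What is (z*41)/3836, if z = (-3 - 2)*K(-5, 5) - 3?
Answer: -1763/3836 ≈ -0.45959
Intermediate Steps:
K(R, h) = 8 (K(R, h) = 7 - 1*(-1) = 7 + 1 = 8)
z = -43 (z = (-3 - 2)*8 - 3 = -5*8 - 3 = -40 - 3 = -43)
(z*41)/3836 = -43*41/3836 = -1763*1/3836 = -1763/3836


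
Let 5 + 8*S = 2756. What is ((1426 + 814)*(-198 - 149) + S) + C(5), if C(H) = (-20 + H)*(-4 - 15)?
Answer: -6213209/8 ≈ -7.7665e+5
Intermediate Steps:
C(H) = 380 - 19*H (C(H) = (-20 + H)*(-19) = 380 - 19*H)
S = 2751/8 (S = -5/8 + (1/8)*2756 = -5/8 + 689/2 = 2751/8 ≈ 343.88)
((1426 + 814)*(-198 - 149) + S) + C(5) = ((1426 + 814)*(-198 - 149) + 2751/8) + (380 - 19*5) = (2240*(-347) + 2751/8) + (380 - 95) = (-777280 + 2751/8) + 285 = -6215489/8 + 285 = -6213209/8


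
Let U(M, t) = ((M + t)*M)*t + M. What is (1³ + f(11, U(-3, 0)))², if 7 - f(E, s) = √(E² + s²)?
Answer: (8 - √130)² ≈ 11.572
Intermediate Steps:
U(M, t) = M + M*t*(M + t) (U(M, t) = (M*(M + t))*t + M = M*t*(M + t) + M = M + M*t*(M + t))
f(E, s) = 7 - √(E² + s²)
(1³ + f(11, U(-3, 0)))² = (1³ + (7 - √(11² + (-3*(1 + 0² - 3*0))²)))² = (1 + (7 - √(121 + (-3*(1 + 0 + 0))²)))² = (1 + (7 - √(121 + (-3*1)²)))² = (1 + (7 - √(121 + (-3)²)))² = (1 + (7 - √(121 + 9)))² = (1 + (7 - √130))² = (8 - √130)²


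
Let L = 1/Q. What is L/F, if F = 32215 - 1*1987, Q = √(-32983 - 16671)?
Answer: -I*√49654/1500941112 ≈ -1.4846e-7*I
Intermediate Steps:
Q = I*√49654 (Q = √(-49654) = I*√49654 ≈ 222.83*I)
F = 30228 (F = 32215 - 1987 = 30228)
L = -I*√49654/49654 (L = 1/(I*√49654) = -I*√49654/49654 ≈ -0.0044877*I)
L/F = -I*√49654/49654/30228 = -I*√49654/49654*(1/30228) = -I*√49654/1500941112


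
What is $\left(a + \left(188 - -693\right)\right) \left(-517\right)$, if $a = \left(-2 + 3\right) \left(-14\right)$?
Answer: $-448239$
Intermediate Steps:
$a = -14$ ($a = 1 \left(-14\right) = -14$)
$\left(a + \left(188 - -693\right)\right) \left(-517\right) = \left(-14 + \left(188 - -693\right)\right) \left(-517\right) = \left(-14 + \left(188 + 693\right)\right) \left(-517\right) = \left(-14 + 881\right) \left(-517\right) = 867 \left(-517\right) = -448239$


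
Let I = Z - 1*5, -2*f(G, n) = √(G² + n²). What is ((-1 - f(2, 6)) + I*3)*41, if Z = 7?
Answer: 205 + 41*√10 ≈ 334.65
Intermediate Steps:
f(G, n) = -√(G² + n²)/2
I = 2 (I = 7 - 1*5 = 7 - 5 = 2)
((-1 - f(2, 6)) + I*3)*41 = ((-1 - (-1)*√(2² + 6²)/2) + 2*3)*41 = ((-1 - (-1)*√(4 + 36)/2) + 6)*41 = ((-1 - (-1)*√40/2) + 6)*41 = ((-1 - (-1)*2*√10/2) + 6)*41 = ((-1 - (-1)*√10) + 6)*41 = ((-1 + √10) + 6)*41 = (5 + √10)*41 = 205 + 41*√10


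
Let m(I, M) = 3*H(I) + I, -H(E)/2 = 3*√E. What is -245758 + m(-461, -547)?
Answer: -246219 - 18*I*√461 ≈ -2.4622e+5 - 386.48*I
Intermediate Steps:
H(E) = -6*√E
m(I, M) = I - 18*√I (m(I, M) = 3*(-6*√I) + I = -18*√I + I = I - 18*√I)
-245758 + m(-461, -547) = -245758 + (-461 - 18*I*√461) = -246219 - 18*I*√461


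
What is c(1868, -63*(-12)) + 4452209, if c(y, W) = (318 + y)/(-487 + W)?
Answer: 1197646407/269 ≈ 4.4522e+6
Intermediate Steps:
c(y, W) = (318 + y)/(-487 + W)
c(1868, -63*(-12)) + 4452209 = (318 + 1868)/(-487 - 63*(-12)) + 4452209 = 2186/(-487 + 756) + 4452209 = 2186/269 + 4452209 = 1197646407/269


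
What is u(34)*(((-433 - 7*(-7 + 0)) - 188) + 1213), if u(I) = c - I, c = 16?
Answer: -11538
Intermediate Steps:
u(I) = 16 - I
u(34)*(((-433 - 7*(-7 + 0)) - 188) + 1213) = (16 - 1*34)*(((-433 - 7*(-7 + 0)) - 188) + 1213) = (16 - 34)*(((-433 - 7*(-7)) - 188) + 1213) = -18*(((-433 + 49) - 188) + 1213) = -18*((-384 - 188) + 1213) = -18*(-572 + 1213) = -18*641 = -11538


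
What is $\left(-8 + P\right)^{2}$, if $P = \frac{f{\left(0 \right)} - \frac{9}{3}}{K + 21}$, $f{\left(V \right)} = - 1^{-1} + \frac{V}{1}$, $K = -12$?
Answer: $\frac{5776}{81} \approx 71.309$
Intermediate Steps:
$f{\left(V \right)} = -1 + V$ ($f{\left(V \right)} = \left(-1\right) 1 + V 1 = -1 + V$)
$P = - \frac{4}{9}$ ($P = \frac{\left(-1 + 0\right) - \frac{9}{3}}{-12 + 21} = \frac{-1 - 3}{9} = \left(-1 - 3\right) \frac{1}{9} = \left(-4\right) \frac{1}{9} = - \frac{4}{9} \approx -0.44444$)
$\left(-8 + P\right)^{2} = \left(-8 - \frac{4}{9}\right)^{2} = \left(- \frac{76}{9}\right)^{2} = \frac{5776}{81}$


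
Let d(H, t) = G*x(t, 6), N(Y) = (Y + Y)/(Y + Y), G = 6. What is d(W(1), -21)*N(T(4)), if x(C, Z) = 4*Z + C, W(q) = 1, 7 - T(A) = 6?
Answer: 18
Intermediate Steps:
T(A) = 1 (T(A) = 7 - 1*6 = 7 - 6 = 1)
N(Y) = 1 (N(Y) = (2*Y)/((2*Y)) = (2*Y)*(1/(2*Y)) = 1)
x(C, Z) = C + 4*Z
d(H, t) = 144 + 6*t (d(H, t) = 6*(t + 4*6) = 6*(t + 24) = 6*(24 + t) = 144 + 6*t)
d(W(1), -21)*N(T(4)) = (144 + 6*(-21))*1 = (144 - 126)*1 = 18*1 = 18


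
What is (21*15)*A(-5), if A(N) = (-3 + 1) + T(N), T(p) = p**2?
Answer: 7245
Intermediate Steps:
A(N) = -2 + N**2 (A(N) = (-3 + 1) + N**2 = -2 + N**2)
(21*15)*A(-5) = (21*15)*(-2 + (-5)**2) = 315*(-2 + 25) = 315*23 = 7245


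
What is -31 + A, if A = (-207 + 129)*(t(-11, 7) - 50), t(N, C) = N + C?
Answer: 4181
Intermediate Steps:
t(N, C) = C + N
A = 4212 (A = (-207 + 129)*((7 - 11) - 50) = -78*(-4 - 50) = -78*(-54) = 4212)
-31 + A = -31 + 4212 = 4181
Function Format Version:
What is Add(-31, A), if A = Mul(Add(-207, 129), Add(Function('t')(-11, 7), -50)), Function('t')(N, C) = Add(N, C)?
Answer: 4181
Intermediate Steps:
Function('t')(N, C) = Add(C, N)
A = 4212 (A = Mul(Add(-207, 129), Add(Add(7, -11), -50)) = Mul(-78, Add(-4, -50)) = Mul(-78, -54) = 4212)
Add(-31, A) = Add(-31, 4212) = 4181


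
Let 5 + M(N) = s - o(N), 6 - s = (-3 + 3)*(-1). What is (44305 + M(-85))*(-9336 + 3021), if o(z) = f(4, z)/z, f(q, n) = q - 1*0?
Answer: -4756475682/17 ≈ -2.7979e+8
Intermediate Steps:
f(q, n) = q (f(q, n) = q + 0 = q)
o(z) = 4/z
s = 6 (s = 6 - (-3 + 3)*(-1) = 6 - 0*(-1) = 6 - 1*0 = 6 + 0 = 6)
M(N) = 1 - 4/N (M(N) = -5 + (6 - 4/N) = 1 - 4/N)
(44305 + M(-85))*(-9336 + 3021) = (44305 + (-4 - 85)/(-85))*(-9336 + 3021) = (44305 - 1/85*(-89))*(-6315) = (44305 + 89/85)*(-6315) = (3766014/85)*(-6315) = -4756475682/17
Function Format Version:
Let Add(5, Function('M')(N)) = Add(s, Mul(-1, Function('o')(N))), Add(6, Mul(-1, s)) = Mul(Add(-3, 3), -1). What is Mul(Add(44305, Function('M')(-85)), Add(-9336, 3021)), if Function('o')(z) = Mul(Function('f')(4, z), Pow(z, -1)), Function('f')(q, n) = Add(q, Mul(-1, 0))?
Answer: Rational(-4756475682, 17) ≈ -2.7979e+8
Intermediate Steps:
Function('f')(q, n) = q (Function('f')(q, n) = Add(q, 0) = q)
Function('o')(z) = Mul(4, Pow(z, -1))
s = 6 (s = Add(6, Mul(-1, Mul(Add(-3, 3), -1))) = Add(6, Mul(-1, Mul(0, -1))) = Add(6, Mul(-1, 0)) = Add(6, 0) = 6)
Function('M')(N) = Add(1, Mul(-4, Pow(N, -1))) (Function('M')(N) = Add(-5, Add(6, Mul(-1, Mul(4, Pow(N, -1))))) = Add(-5, Add(6, Mul(-4, Pow(N, -1)))) = Add(1, Mul(-4, Pow(N, -1))))
Mul(Add(44305, Function('M')(-85)), Add(-9336, 3021)) = Mul(Add(44305, Mul(Pow(-85, -1), Add(-4, -85))), Add(-9336, 3021)) = Mul(Add(44305, Mul(Rational(-1, 85), -89)), -6315) = Mul(Add(44305, Rational(89, 85)), -6315) = Mul(Rational(3766014, 85), -6315) = Rational(-4756475682, 17)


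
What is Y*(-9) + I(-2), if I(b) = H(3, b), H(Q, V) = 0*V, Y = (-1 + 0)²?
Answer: -9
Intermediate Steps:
Y = 1 (Y = (-1)² = 1)
H(Q, V) = 0
I(b) = 0
Y*(-9) + I(-2) = 1*(-9) + 0 = -9 + 0 = -9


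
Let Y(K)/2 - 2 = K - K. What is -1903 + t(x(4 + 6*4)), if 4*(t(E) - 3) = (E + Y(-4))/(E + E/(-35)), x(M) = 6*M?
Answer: -1550185/816 ≈ -1899.7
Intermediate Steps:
Y(K) = 4 (Y(K) = 4 + 2*(K - K) = 4 + 2*0 = 4 + 0 = 4)
t(E) = 3 + 35*(4 + E)/(136*E) (t(E) = 3 + ((E + 4)/(E + E/(-35)))/4 = 3 + ((4 + E)/(E + E*(-1/35)))/4 = 3 + ((4 + E)/(E - E/35))/4 = 3 + ((4 + E)/((34*E/35)))/4 = 3 + ((4 + E)*(35/(34*E)))/4 = 3 + (35*(4 + E)/(34*E))/4 = 3 + 35*(4 + E)/(136*E))
-1903 + t(x(4 + 6*4)) = -1903 + (140 + 443*(6*(4 + 6*4)))/(136*((6*(4 + 6*4)))) = -1903 + (140 + 443*(6*(4 + 24)))/(136*((6*(4 + 24)))) = -1903 + (140 + 443*(6*28))/(136*((6*28))) = -1903 + (1/136)*(140 + 443*168)/168 = -1903 + (1/136)*(1/168)*(140 + 74424) = -1903 + (1/136)*(1/168)*74564 = -1903 + 2663/816 = -1550185/816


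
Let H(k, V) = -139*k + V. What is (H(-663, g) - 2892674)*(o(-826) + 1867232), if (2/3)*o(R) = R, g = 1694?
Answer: -5222584126239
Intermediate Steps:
o(R) = 3*R/2
H(k, V) = V - 139*k
(H(-663, g) - 2892674)*(o(-826) + 1867232) = ((1694 - 139*(-663)) - 2892674)*((3/2)*(-826) + 1867232) = ((1694 + 92157) - 2892674)*(-1239 + 1867232) = (93851 - 2892674)*1865993 = -2798823*1865993 = -5222584126239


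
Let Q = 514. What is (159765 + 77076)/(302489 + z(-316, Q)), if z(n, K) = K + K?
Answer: 236841/303517 ≈ 0.78032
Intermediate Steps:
z(n, K) = 2*K
(159765 + 77076)/(302489 + z(-316, Q)) = (159765 + 77076)/(302489 + 2*514) = 236841/(302489 + 1028) = 236841/303517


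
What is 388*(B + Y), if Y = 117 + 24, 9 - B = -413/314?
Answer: 9217522/157 ≈ 58710.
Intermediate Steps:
B = 3239/314 (B = 9 - (-413)/314 = 9 - 1*(-413/314) = 9 + 413/314 = 3239/314 ≈ 10.315)
Y = 141
388*(B + Y) = 388*(3239/314 + 141) = 388*(47513/314) = 9217522/157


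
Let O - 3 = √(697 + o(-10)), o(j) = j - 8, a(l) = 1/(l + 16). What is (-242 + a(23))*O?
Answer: -9437/13 - 9437*√679/39 ≈ -7031.2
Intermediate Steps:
a(l) = 1/(16 + l)
o(j) = -8 + j
O = 3 + √679 (O = 3 + √(697 + (-8 - 10)) = 3 + √(697 - 18) = 3 + √679 ≈ 29.058)
(-242 + a(23))*O = (-242 + 1/(16 + 23))*(3 + √679) = (-242 + 1/39)*(3 + √679) = -9437*(3 + √679)/39 = -9437/13 - 9437*√679/39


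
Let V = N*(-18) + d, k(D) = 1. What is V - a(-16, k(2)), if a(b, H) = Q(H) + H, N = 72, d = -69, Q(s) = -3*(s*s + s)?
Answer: -1360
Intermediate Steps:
Q(s) = -3*s - 3*s² (Q(s) = -3*(s² + s) = -3*(s + s²) = -3*s - 3*s²)
a(b, H) = H - 3*H*(1 + H) (a(b, H) = -3*H*(1 + H) + H = H - 3*H*(1 + H))
V = -1365 (V = 72*(-18) - 69 = -1296 - 69 = -1365)
V - a(-16, k(2)) = -1365 - (-2 - 3*1) = -1365 - (-2 - 3) = -1365 - (-5) = -1365 - 1*(-5) = -1365 + 5 = -1360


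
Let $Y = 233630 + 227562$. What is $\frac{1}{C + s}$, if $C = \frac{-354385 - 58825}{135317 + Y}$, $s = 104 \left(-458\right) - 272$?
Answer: $- \frac{596509}{28575580346} \approx -2.0875 \cdot 10^{-5}$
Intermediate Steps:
$Y = 461192$
$s = -47904$ ($s = -47632 - 272 = -47904$)
$C = - \frac{413210}{596509}$ ($C = \frac{-354385 - 58825}{135317 + 461192} = - \frac{413210}{596509} \approx -0.69271$)
$\frac{1}{C + s} = \frac{1}{- \frac{413210}{596509} - 47904} = \frac{1}{- \frac{28575580346}{596509}} = - \frac{596509}{28575580346}$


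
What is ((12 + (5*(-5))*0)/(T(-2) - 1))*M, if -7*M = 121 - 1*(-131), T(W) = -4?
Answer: 432/5 ≈ 86.400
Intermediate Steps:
M = -36 (M = -(121 - 1*(-131))/7 = -(121 + 131)/7 = -1/7*252 = -36)
((12 + (5*(-5))*0)/(T(-2) - 1))*M = ((12 + (5*(-5))*0)/(-4 - 1))*(-36) = ((12 - 25*0)/(-5))*(-36) = ((12 + 0)*(-1/5))*(-36) = (12*(-1/5))*(-36) = -12/5*(-36) = 432/5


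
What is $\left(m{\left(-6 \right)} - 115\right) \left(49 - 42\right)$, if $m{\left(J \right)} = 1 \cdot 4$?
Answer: $-777$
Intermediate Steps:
$m{\left(J \right)} = 4$
$\left(m{\left(-6 \right)} - 115\right) \left(49 - 42\right) = \left(4 - 115\right) \left(49 - 42\right) = - 111 \left(49 - 42\right) = \left(-111\right) 7 = -777$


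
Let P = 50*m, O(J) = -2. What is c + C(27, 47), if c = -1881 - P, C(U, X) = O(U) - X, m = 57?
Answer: -4780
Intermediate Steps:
P = 2850 (P = 50*57 = 2850)
C(U, X) = -2 - X
c = -4731 (c = -1881 - 1*2850 = -1881 - 2850 = -4731)
c + C(27, 47) = -4731 + (-2 - 1*47) = -4731 + (-2 - 47) = -4731 - 49 = -4780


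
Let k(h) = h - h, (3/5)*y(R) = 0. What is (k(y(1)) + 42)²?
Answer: 1764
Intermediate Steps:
y(R) = 0 (y(R) = (5/3)*0 = 0)
k(h) = 0
(k(y(1)) + 42)² = (0 + 42)² = 42² = 1764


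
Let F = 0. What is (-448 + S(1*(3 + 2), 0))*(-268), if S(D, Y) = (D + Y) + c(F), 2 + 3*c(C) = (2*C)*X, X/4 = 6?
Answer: 356708/3 ≈ 1.1890e+5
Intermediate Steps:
X = 24 (X = 4*6 = 24)
c(C) = -⅔ + 16*C (c(C) = -⅔ + ((2*C)*24)/3 = -⅔ + (48*C)/3 = -⅔ + 16*C)
S(D, Y) = -⅔ + D + Y (S(D, Y) = (D + Y) + (-⅔ + 16*0) = (D + Y) + (-⅔ + 0) = (D + Y) - ⅔ = -⅔ + D + Y)
(-448 + S(1*(3 + 2), 0))*(-268) = (-448 + (-⅔ + 1*(3 + 2) + 0))*(-268) = (-448 + (-⅔ + 1*5 + 0))*(-268) = (-448 + (-⅔ + 5 + 0))*(-268) = (-448 + 13/3)*(-268) = -1331/3*(-268) = 356708/3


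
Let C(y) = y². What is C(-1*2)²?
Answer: 16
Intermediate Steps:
C(-1*2)² = ((-1*2)²)² = ((-2)²)² = 4² = 16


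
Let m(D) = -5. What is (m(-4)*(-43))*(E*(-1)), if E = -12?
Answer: 2580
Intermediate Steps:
(m(-4)*(-43))*(E*(-1)) = (-5*(-43))*(-12*(-1)) = 215*12 = 2580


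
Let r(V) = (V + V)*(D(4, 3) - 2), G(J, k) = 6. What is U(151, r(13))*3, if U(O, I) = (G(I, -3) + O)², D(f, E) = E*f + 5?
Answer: 73947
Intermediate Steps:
D(f, E) = 5 + E*f
r(V) = 30*V (r(V) = (V + V)*((5 + 3*4) - 2) = (2*V)*((5 + 12) - 2) = (2*V)*(17 - 2) = (2*V)*15 = 30*V)
U(O, I) = (6 + O)²
U(151, r(13))*3 = (6 + 151)²*3 = 157²*3 = 24649*3 = 73947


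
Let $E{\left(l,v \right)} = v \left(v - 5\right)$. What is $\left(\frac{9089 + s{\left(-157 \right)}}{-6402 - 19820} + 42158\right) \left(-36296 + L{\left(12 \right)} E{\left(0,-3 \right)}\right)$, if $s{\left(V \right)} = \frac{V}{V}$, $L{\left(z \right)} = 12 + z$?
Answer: $- \frac{19743479629960}{13111} \approx -1.5059 \cdot 10^{9}$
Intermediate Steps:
$E{\left(l,v \right)} = v \left(-5 + v\right)$
$s{\left(V \right)} = 1$
$\left(\frac{9089 + s{\left(-157 \right)}}{-6402 - 19820} + 42158\right) \left(-36296 + L{\left(12 \right)} E{\left(0,-3 \right)}\right) = \left(\frac{9089 + 1}{-6402 - 19820} + 42158\right) \left(-36296 + \left(12 + 12\right) \left(- 3 \left(-5 - 3\right)\right)\right) = \left(\frac{9090}{-26222} + 42158\right) \left(-36296 + 24 \left(\left(-3\right) \left(-8\right)\right)\right) = \left(9090 \left(- \frac{1}{26222}\right) + 42158\right) \left(-36296 + 24 \cdot 24\right) = \left(- \frac{4545}{13111} + 42158\right) \left(-36296 + 576\right) = \frac{552728993}{13111} \left(-35720\right) = - \frac{19743479629960}{13111}$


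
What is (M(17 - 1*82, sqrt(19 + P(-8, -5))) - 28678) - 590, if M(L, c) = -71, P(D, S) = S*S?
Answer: -29339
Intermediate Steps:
P(D, S) = S**2
(M(17 - 1*82, sqrt(19 + P(-8, -5))) - 28678) - 590 = (-71 - 28678) - 590 = -28749 - 590 = -29339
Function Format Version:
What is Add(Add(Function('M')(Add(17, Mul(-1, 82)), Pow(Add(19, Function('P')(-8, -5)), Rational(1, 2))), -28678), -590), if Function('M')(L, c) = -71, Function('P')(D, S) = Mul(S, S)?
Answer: -29339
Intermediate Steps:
Function('P')(D, S) = Pow(S, 2)
Add(Add(Function('M')(Add(17, Mul(-1, 82)), Pow(Add(19, Function('P')(-8, -5)), Rational(1, 2))), -28678), -590) = Add(Add(-71, -28678), -590) = Add(-28749, -590) = -29339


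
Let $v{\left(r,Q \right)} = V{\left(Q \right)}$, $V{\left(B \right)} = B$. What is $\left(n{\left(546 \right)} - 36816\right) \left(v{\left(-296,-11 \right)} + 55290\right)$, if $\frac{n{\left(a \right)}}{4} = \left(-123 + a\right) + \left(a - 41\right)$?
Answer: $-1829956016$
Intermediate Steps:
$v{\left(r,Q \right)} = Q$
$n{\left(a \right)} = -656 + 8 a$ ($n{\left(a \right)} = 4 \left(\left(-123 + a\right) + \left(a - 41\right)\right) = 4 \left(\left(-123 + a\right) + \left(-41 + a\right)\right) = 4 \left(-164 + 2 a\right) = -656 + 8 a$)
$\left(n{\left(546 \right)} - 36816\right) \left(v{\left(-296,-11 \right)} + 55290\right) = \left(\left(-656 + 8 \cdot 546\right) - 36816\right) \left(-11 + 55290\right) = \left(\left(-656 + 4368\right) - 36816\right) 55279 = \left(3712 - 36816\right) 55279 = \left(-33104\right) 55279 = -1829956016$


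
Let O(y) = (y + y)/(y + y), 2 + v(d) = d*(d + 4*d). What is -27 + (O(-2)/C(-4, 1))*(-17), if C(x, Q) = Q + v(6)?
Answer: -4850/179 ≈ -27.095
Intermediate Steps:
v(d) = -2 + 5*d² (v(d) = -2 + d*(d + 4*d) = -2 + d*(5*d) = -2 + 5*d²)
O(y) = 1 (O(y) = (2*y)/((2*y)) = (2*y)*(1/(2*y)) = 1)
C(x, Q) = 178 + Q (C(x, Q) = Q + (-2 + 5*6²) = Q + (-2 + 5*36) = Q + (-2 + 180) = Q + 178 = 178 + Q)
-27 + (O(-2)/C(-4, 1))*(-17) = -27 + (1/(178 + 1))*(-17) = -27 + (1/179)*(-17) = -27 - 17/179 = -4850/179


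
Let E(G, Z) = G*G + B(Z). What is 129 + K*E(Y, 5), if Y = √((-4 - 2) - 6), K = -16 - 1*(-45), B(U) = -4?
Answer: -335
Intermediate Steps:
K = 29 (K = -16 + 45 = 29)
Y = 2*I*√3 (Y = √(-6 - 6) = √(-12) = 2*I*√3 ≈ 3.4641*I)
E(G, Z) = -4 + G² (E(G, Z) = G*G - 4 = G² - 4 = -4 + G²)
129 + K*E(Y, 5) = 129 + 29*(-4 + (2*I*√3)²) = 129 + 29*(-4 - 12) = 129 + 29*(-16) = 129 - 464 = -335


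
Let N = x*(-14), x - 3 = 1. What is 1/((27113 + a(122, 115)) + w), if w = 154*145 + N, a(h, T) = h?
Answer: 1/49509 ≈ 2.0198e-5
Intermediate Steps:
x = 4 (x = 3 + 1 = 4)
N = -56 (N = 4*(-14) = -56)
w = 22274 (w = 154*145 - 56 = 22330 - 56 = 22274)
1/((27113 + a(122, 115)) + w) = 1/((27113 + 122) + 22274) = 1/(27235 + 22274) = 1/49509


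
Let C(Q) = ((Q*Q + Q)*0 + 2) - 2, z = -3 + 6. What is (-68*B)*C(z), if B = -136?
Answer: 0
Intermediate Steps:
z = 3
C(Q) = 0 (C(Q) = ((Q² + Q)*0 + 2) - 2 = ((Q + Q²)*0 + 2) - 2 = (0 + 2) - 2 = 2 - 2 = 0)
(-68*B)*C(z) = -68*(-136)*0 = 9248*0 = 0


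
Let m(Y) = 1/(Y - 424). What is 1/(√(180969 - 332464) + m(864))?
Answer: 440/29329432001 - 193600*I*√151495/29329432001 ≈ 1.5002e-8 - 0.0025692*I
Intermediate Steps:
m(Y) = 1/(-424 + Y)
1/(√(180969 - 332464) + m(864)) = 1/(√(180969 - 332464) + 1/(-424 + 864)) = 1/(√(-151495) + 1/440) = 1/(I*√151495 + 1/440) = 1/(1/440 + I*√151495)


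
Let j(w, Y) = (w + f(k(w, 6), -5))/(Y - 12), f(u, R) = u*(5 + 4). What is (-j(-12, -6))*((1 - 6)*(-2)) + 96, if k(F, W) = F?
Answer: 88/3 ≈ 29.333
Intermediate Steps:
f(u, R) = 9*u (f(u, R) = u*9 = 9*u)
j(w, Y) = 10*w/(-12 + Y) (j(w, Y) = (w + 9*w)/(Y - 12) = (10*w)/(-12 + Y) = 10*w/(-12 + Y))
(-j(-12, -6))*((1 - 6)*(-2)) + 96 = (-10*(-12)/(-12 - 6))*((1 - 6)*(-2)) + 96 = (-10*(-12)/(-18))*(-5*(-2)) + 96 = -10*(-12)*(-1)/18*10 + 96 = -1*20/3*10 + 96 = -20/3*10 + 96 = -200/3 + 96 = 88/3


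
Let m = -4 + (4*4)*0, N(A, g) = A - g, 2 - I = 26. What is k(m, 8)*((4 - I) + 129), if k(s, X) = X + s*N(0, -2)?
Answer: 0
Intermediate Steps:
I = -24 (I = 2 - 1*26 = 2 - 26 = -24)
m = -4 (m = -4 + 16*0 = -4 + 0 = -4)
k(s, X) = X + 2*s (k(s, X) = X + s*(0 - 1*(-2)) = X + s*(0 + 2) = X + s*2 = X + 2*s)
k(m, 8)*((4 - I) + 129) = (8 + 2*(-4))*((4 - 1*(-24)) + 129) = (8 - 8)*((4 + 24) + 129) = 0*(28 + 129) = 0*157 = 0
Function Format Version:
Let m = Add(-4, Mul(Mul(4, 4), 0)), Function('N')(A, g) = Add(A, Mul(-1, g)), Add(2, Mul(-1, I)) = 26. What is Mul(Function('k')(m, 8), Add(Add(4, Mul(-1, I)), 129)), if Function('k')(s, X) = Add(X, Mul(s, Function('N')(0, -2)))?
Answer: 0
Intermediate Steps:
I = -24 (I = Add(2, Mul(-1, 26)) = Add(2, -26) = -24)
m = -4 (m = Add(-4, Mul(16, 0)) = Add(-4, 0) = -4)
Function('k')(s, X) = Add(X, Mul(2, s)) (Function('k')(s, X) = Add(X, Mul(s, Add(0, Mul(-1, -2)))) = Add(X, Mul(s, Add(0, 2))) = Add(X, Mul(s, 2)) = Add(X, Mul(2, s)))
Mul(Function('k')(m, 8), Add(Add(4, Mul(-1, I)), 129)) = Mul(Add(8, Mul(2, -4)), Add(Add(4, Mul(-1, -24)), 129)) = Mul(Add(8, -8), Add(Add(4, 24), 129)) = Mul(0, Add(28, 129)) = Mul(0, 157) = 0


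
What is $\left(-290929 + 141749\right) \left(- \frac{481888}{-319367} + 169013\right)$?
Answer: $- \frac{8052386820389620}{319367} \approx -2.5214 \cdot 10^{10}$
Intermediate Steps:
$\left(-290929 + 141749\right) \left(- \frac{481888}{-319367} + 169013\right) = - 149180 \left(\left(-481888\right) \left(- \frac{1}{319367}\right) + 169013\right) = - 149180 \left(\frac{481888}{319367} + 169013\right) = \left(-149180\right) \frac{53977656659}{319367} = - \frac{8052386820389620}{319367}$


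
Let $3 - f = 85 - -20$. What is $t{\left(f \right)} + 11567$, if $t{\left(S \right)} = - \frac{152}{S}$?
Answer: $\frac{589993}{51} \approx 11568.0$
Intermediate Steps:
$f = -102$ ($f = 3 - \left(85 - -20\right) = 3 - \left(85 + 20\right) = 3 - 105 = -102$)
$t{\left(f \right)} + 11567 = - \frac{152}{-102} + 11567 = \left(-152\right) \left(- \frac{1}{102}\right) + 11567 = \frac{76}{51} + 11567 = \frac{589993}{51}$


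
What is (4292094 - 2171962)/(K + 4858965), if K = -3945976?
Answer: 302876/130427 ≈ 2.3222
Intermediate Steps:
(4292094 - 2171962)/(K + 4858965) = (4292094 - 2171962)/(-3945976 + 4858965) = 2120132/912989 = 2120132*(1/912989) = 302876/130427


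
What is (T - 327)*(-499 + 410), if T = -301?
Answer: 55892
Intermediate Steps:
(T - 327)*(-499 + 410) = (-301 - 327)*(-499 + 410) = -628*(-89) = 55892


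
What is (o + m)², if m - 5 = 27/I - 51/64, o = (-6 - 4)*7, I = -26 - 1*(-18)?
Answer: 19598329/4096 ≈ 4784.8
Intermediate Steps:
I = -8 (I = -26 + 18 = -8)
o = -70 (o = -10*7 = -70)
m = 53/64 (m = 5 + (27/(-8) - 51/64) = 5 + (27*(-⅛) - 51*1/64) = 5 + (-27/8 - 51/64) = 5 - 267/64 = 53/64 ≈ 0.82813)
(o + m)² = (-70 + 53/64)² = (-4427/64)² = 19598329/4096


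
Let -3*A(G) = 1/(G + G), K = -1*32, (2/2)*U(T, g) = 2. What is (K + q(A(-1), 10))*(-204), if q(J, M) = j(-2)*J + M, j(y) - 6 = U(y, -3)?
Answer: 4216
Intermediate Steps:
U(T, g) = 2
K = -32
j(y) = 8 (j(y) = 6 + 2 = 8)
A(G) = -1/(6*G) (A(G) = -1/(3*(G + G)) = -1/(2*G)/3 = -1/(6*G))
q(J, M) = M + 8*J (q(J, M) = 8*J + M = M + 8*J)
(K + q(A(-1), 10))*(-204) = (-32 + (10 + 8*(-⅙/(-1))))*(-204) = (-32 + (10 + 8*(-⅙*(-1))))*(-204) = (-32 + (10 + 8*(⅙)))*(-204) = (-32 + (10 + 4/3))*(-204) = (-32 + 34/3)*(-204) = -62/3*(-204) = 4216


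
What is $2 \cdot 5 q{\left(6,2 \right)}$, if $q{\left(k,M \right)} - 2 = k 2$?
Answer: $140$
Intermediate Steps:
$q{\left(k,M \right)} = 2 + 2 k$ ($q{\left(k,M \right)} = 2 + k 2 = 2 + 2 k$)
$2 \cdot 5 q{\left(6,2 \right)} = 2 \cdot 5 \left(2 + 2 \cdot 6\right) = 10 \left(2 + 12\right) = 10 \cdot 14 = 140$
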